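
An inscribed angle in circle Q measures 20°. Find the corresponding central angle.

The inscribed angle theorem states that a central angle is always twice any inscribed angle that subtends the same arc.
Since the inscribed angle is 20°, the central angle = 2 × 20° = 40°.

40°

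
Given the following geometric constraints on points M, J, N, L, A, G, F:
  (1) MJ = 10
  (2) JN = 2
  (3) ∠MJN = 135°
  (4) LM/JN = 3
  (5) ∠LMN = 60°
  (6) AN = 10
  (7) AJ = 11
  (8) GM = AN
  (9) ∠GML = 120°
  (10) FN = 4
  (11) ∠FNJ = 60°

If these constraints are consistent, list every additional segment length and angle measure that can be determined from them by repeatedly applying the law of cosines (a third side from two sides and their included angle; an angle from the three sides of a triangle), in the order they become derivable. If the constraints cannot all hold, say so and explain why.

The constraints are consistent. Derivable facts, in order:
After 1 step:
- JF = 2·√3
- LG = 14
- MN ≈ 11.5
- ∠AJN = 55.38°
- ∠ANJ = 115.15°
- ∠JAN = 9.47°
After 2 steps:
- NL ≈ 9.96
- ∠FJN = 90°
- ∠GLM = 38.21°
- ∠JFN = 30°
- ∠JMN = 7.06°
- ∠JNM = 37.94°
- ∠LGM = 21.79°
After 3 steps:
- ∠LNM = 31.43°
- ∠MLN = 88.57°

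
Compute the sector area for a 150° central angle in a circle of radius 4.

Sector area = πr² × θ/360
= π × 4² × 5/12
= π × 16 × 5/12
= 20*pi/3

20*pi/3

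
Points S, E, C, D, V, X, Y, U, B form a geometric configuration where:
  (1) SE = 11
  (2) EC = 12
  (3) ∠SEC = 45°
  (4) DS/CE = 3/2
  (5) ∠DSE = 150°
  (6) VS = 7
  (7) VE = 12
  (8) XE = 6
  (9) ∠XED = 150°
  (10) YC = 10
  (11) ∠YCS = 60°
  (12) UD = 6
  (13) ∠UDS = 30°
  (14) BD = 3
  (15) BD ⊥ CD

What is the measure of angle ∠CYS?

Step 1: By the law of cosines on triangle CES: CS² = 12² + 11² − 2·12·11·cos(45°) = 78.32, so CS ≈ 8.85.
Step 2: By the law of cosines on triangle YCS: YS² = 10² + 8.85² − 2·10·8.85·cos(60°) = 89.82, so YS ≈ 9.48.
Step 3: By the inverse law of cosines on triangle CYS: cos(∠CYS) = (10² + 9.48² − 8.85²) / (2·10·9.48) = 111.5/189.55 = 0.5882, so ∠CYS = 53.97°.

Therefore, the measure of angle ∠CYS = 53.97°.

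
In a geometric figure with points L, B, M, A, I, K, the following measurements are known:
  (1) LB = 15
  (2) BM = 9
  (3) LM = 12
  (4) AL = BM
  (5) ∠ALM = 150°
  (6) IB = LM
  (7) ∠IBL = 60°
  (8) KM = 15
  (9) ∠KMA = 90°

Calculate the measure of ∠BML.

Step 1: By the inverse law of cosines on triangle BML: cos(∠BML) = (9² + 12² − 15²) / (2·9·12) = 0/216 = 0, so ∠BML = 90°.

Therefore, the measure of angle ∠BML = 90°.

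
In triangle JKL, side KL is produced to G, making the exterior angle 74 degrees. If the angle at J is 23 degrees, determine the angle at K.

The exterior angle theorem states that an exterior angle equals the sum of the two non-adjacent interior angles.
So 74 = 23 + angle K, which gives angle K = 74 - 23 = 51 degrees.

51 degrees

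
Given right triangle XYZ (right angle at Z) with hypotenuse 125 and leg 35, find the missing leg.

Rearranging the Pythagorean theorem to solve for the unknown leg:
leg^2 = hypotenuse^2 - known_leg^2 = 15625 - 1225 = 14400
leg = sqrt(14400) = 120.

120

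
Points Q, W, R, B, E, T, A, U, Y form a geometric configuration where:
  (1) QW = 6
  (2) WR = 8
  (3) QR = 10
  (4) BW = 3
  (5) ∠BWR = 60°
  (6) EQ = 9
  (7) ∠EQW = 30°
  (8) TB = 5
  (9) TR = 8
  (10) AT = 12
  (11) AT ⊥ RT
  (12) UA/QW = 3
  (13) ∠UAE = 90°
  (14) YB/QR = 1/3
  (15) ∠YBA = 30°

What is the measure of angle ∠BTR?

Step 1: By the law of cosines on triangle BWR: BR² = 3² + 8² − 2·3·8·cos(60°) = 49, so BR = 7.
Step 2: By the inverse law of cosines on triangle BTR: cos(∠BTR) = (5² + 8² − 7²) / (2·5·8) = 40/80 = 0.5, so ∠BTR = 60°.

Therefore, the measure of angle ∠BTR = 60°.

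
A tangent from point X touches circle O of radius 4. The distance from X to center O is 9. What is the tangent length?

Let T be the point of tangency. Then OT ⊥ XT (radius ⊥ tangent).
In right triangle OTX: OX² = OT² + XT²
9² = 4² + XT²
XT² = 65, XT = sqrt(65)

sqrt(65)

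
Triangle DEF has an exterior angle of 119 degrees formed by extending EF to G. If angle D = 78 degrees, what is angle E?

angle E = 119 - 78 = 41 degrees (exterior angle theorem).

41 degrees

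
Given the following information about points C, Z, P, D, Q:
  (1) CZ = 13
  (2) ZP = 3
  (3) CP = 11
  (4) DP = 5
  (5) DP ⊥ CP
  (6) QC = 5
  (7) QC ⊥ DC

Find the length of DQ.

Step 1: By the law of cosines on triangle CPD: CD² = 11² + 5² − 2·11·5·cos(90°) = 146, so CD = √146.
Step 2: By the law of cosines on triangle DCQ: DQ² = √146² + 5² − 2·√146·5·cos(90°) = 171, so DQ = 3·√19.

Therefore, the length of DQ = 3·√19.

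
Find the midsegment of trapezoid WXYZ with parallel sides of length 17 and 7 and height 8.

The midsegment of a trapezoid = (base1 + base2) / 2
midsegment = (17 + 7) / 2
midsegment = 24 / 2
midsegment = 12

12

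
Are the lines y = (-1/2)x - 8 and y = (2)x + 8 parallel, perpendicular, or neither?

Slope of line 1: m1 = -1/2
Slope of line 2: m2 = 2
m1 * m2 = -1, so perpendicular.

Perpendicular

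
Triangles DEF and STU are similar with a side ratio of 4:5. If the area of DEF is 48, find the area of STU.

For similar figures, the area ratio equals the square of the side ratio.
Side ratio (DEF to STU) = 4:5, so area ratio = 4^2:5^2 = 16:25.
If the area of DEF is 48, then the area of STU = 48 * (25/16) = 75.

75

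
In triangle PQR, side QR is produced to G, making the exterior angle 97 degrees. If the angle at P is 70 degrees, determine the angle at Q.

By the exterior angle theorem: exterior angle = sum of remote interior angles.
97 = 70 + angle Q
angle Q = 97 - 70 = 27 degrees

27 degrees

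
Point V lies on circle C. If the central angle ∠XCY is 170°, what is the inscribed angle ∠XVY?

An inscribed angle intercepts an arc from a point on the circle, while the central angle intercepts the same arc from the center.
The inscribed angle is always half the central angle: 170° / 2 = 85°.

85°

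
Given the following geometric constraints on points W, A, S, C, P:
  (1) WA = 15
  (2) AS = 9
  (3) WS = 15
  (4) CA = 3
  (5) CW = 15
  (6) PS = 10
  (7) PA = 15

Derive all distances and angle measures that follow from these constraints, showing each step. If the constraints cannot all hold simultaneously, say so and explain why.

The constraints are consistent.

Step 1: From WA = 15, WC = 15, AC = 3, by the inverse law of cosines:
  cos(∠AWC) = (WA² + WC² - AC²) / (2·WA·WC)
  ∠AWC = 11.48°

Step 2: From WA = 15, WS = 15, AS = 9, by the inverse law of cosines:
  cos(∠AWS) = (WA² + WS² - AS²) / (2·WA·WS)
  ∠AWS = 34.92°

Step 3: From AC = 3, AW = 15, CW = 15, by the inverse law of cosines:
  cos(∠CAW) = (AC² + AW² - CW²) / (2·AC·AW)
  ∠CAW = 84.26°

Step 4: From AP = 15, AS = 9, PS = 10, by the inverse law of cosines:
  cos(∠PAS) = (AP² + AS² - PS²) / (2·AP·AS)
  ∠PAS = 40.27°

Step 5: From AS = 9, AW = 15, SW = 15, by the inverse law of cosines:
  cos(∠SAW) = (AS² + AW² - SW²) / (2·AS·AW)
  ∠SAW = 72.54°

Step 6: From SA = 9, SP = 10, AP = 15, by the inverse law of cosines:
  cos(∠ASP) = (SA² + SP² - AP²) / (2·SA·SP)
  ∠ASP = 104.15°

Step 7: From SA = 9, SW = 15, AW = 15, by the inverse law of cosines:
  cos(∠ASW) = (SA² + SW² - AW²) / (2·SA·SW)
  ∠ASW = 72.54°

Step 8: From CA = 3, CW = 15, AW = 15, by the inverse law of cosines:
  cos(∠ACW) = (CA² + CW² - AW²) / (2·CA·CW)
  ∠ACW = 84.26°

Step 9: From PA = 15, PS = 10, AS = 9, by the inverse law of cosines:
  cos(∠APS) = (PA² + PS² - AS²) / (2·PA·PS)
  ∠APS = 35.58°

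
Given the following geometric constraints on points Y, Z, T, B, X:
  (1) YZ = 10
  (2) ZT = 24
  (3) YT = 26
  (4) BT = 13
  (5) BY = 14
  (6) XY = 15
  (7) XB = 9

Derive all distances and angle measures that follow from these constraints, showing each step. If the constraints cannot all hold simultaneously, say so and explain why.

The constraints are consistent.

Step 1: From YB = 14, YT = 26, BT = 13, by the inverse law of cosines:
  cos(∠BYT) = (YB² + YT² - BT²) / (2·YB·YT)
  ∠BYT = 15.06°

Step 2: From YB = 14, YX = 15, BX = 9, by the inverse law of cosines:
  cos(∠BYX) = (YB² + YX² - BX²) / (2·YB·YX)
  ∠BYX = 35.95°

Step 3: From YT = 26, YZ = 10, TZ = 24, by the inverse law of cosines:
  cos(∠TYZ) = (YT² + YZ² - TZ²) / (2·YT·YZ)
  ∠TYZ = 67.38°

Step 4: From ZT = 24, ZY = 10, TY = 26, by the inverse law of cosines:
  cos(∠TZY) = (ZT² + ZY² - TY²) / (2·ZT·ZY)
  ∠TZY = 90°

Step 5: From TB = 13, TY = 26, BY = 14, by the inverse law of cosines:
  cos(∠BTY) = (TB² + TY² - BY²) / (2·TB·TY)
  ∠BTY = 16.25°

Step 6: From TY = 26, TZ = 24, YZ = 10, by the inverse law of cosines:
  cos(∠YTZ) = (TY² + TZ² - YZ²) / (2·TY·TZ)
  ∠YTZ = 22.62°

Step 7: From BT = 13, BY = 14, TY = 26, by the inverse law of cosines:
  cos(∠TBY) = (BT² + BY² - TY²) / (2·BT·BY)
  ∠TBY = 148.69°

Step 8: From BX = 9, BY = 14, XY = 15, by the inverse law of cosines:
  cos(∠XBY) = (BX² + BY² - XY²) / (2·BX·BY)
  ∠XBY = 78.09°

Step 9: From XB = 9, XY = 15, BY = 14, by the inverse law of cosines:
  cos(∠BXY) = (XB² + XY² - BY²) / (2·XB·XY)
  ∠BXY = 65.96°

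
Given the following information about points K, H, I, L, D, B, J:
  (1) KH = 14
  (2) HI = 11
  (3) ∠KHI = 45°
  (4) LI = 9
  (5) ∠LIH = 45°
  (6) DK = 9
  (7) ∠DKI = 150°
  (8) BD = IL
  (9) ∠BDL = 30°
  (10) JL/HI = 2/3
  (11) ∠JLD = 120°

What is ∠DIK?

Step 1: By the law of cosines on triangle IHK: IK² = 11² + 14² − 2·11·14·cos(45°) = 99.21, so IK ≈ 9.96.
Step 2: By the law of cosines on triangle IKD: ID² = 9.96² + 9² − 2·9.96·9·cos(150°) = 335.48, so ID ≈ 18.32.
Step 3: By the inverse law of cosines on triangle DIK: cos(∠DIK) = (18.32² + 9.96² − 9²) / (2·18.32·9.96) = 353.69/364.87 = 0.9693, so ∠DIK = 14.22°.

Therefore, the measure of angle ∠DIK = 14.22°.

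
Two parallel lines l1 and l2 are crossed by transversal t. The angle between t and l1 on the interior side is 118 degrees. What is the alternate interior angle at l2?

Alternate interior angles formed by parallel lines and a transversal are equal.
The given angle is 118 degrees.
The alternate interior angle = 118 degrees.

118 degrees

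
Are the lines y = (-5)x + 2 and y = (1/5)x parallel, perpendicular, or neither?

Slope of line 1: m1 = -5
Slope of line 2: m2 = 1/5
m1 * m2 = (-5) * (1/5) = -1 = -1, so the lines are perpendicular.

Perpendicular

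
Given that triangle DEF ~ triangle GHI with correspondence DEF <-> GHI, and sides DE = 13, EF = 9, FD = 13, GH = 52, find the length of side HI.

k = 52/13 = 4. HI = 4 * 9 = 36.

36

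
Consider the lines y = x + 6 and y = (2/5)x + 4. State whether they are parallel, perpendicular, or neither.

Slope of line 1: m1 = 1
Slope of line 2: m2 = 2/5
m1 != m2 (1 != 2/5), so not parallel.
m1 * m2 = (1) * (2/5) = 2/5 != -1, so not perpendicular.
The lines are neither parallel nor perpendicular.

Neither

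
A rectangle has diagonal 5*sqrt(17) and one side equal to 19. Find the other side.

b = sqrt(d^2 - a^2) = sqrt(425 - 361) = sqrt(64) = 8

8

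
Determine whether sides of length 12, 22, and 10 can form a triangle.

No.
The triangle inequality is violated: 12 + 10 = 22 ≤ 22.
These lengths cannot form a triangle.

No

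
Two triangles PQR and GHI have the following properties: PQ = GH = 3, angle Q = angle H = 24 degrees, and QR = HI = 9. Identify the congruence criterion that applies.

Consider the given information: PQ = GH = 3, angle Q = angle H = 24 degrees, and QR = HI = 9
This is not ASA or AAS: ASA requires two angles and the side between them. AAS requires two angles and a non-included side.
The correct criterion is SAS. Two pairs of corresponding sides and the included angle are equal (Side-Angle-Side).

SAS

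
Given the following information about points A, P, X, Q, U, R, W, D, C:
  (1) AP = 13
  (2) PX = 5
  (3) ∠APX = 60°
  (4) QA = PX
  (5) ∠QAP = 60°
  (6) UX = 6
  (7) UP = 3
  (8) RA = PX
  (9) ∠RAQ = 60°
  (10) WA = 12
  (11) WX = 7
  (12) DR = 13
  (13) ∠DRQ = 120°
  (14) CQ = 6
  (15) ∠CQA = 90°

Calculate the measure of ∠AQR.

From the given relations: QA = PX = 5; RA = PX = 5.
Step 1: By the law of cosines on triangle QAR: QR² = 5² + 5² − 2·5·5·cos(60°) = 25, so QR = 5.
Step 2: By the inverse law of cosines on triangle AQR: cos(∠AQR) = (5² + 5² − 5²) / (2·5·5) = 25/50 = 0.5, so ∠AQR = 60°.

Therefore, the measure of angle ∠AQR = 60°.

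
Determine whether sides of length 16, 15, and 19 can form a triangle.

For three segments to close into a triangle, no single side can be as long as the other two combined.
The longest side is 19, and 15 + 16 = 31 > 19.
A triangle can be formed.

Yes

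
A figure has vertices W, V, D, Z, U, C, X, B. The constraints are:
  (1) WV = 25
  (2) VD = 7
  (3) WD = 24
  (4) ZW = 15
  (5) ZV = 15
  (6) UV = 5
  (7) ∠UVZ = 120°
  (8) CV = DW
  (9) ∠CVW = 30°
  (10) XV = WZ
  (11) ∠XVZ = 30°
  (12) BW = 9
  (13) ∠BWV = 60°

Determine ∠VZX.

From the given relations: XV = WZ = 15.
Step 1: By the law of cosines on triangle ZVX: ZX² = 15² + 15² − 2·15·15·cos(30°) = 60.29, so ZX ≈ 7.76.
Step 2: By the inverse law of cosines on triangle VZX: cos(∠VZX) = (15² + 7.76² − 15²) / (2·15·7.76) = 60.29/232.94 = 0.2588, so ∠VZX = 75°.

Therefore, the measure of angle ∠VZX = 75°.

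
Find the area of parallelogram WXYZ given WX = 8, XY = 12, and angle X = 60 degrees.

Area = 8 * 12 * sin(60°) = 96 * sqrt(3)/2 = 48*sqrt(3)

48*sqrt(3)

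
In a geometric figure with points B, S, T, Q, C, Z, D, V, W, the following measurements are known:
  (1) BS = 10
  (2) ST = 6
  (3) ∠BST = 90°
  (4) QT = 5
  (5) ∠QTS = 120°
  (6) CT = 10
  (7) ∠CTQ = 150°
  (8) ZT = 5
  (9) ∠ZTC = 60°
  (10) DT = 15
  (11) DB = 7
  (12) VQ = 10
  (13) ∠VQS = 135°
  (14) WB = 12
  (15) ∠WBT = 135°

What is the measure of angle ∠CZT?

Step 1: By the law of cosines on triangle ZTC: ZC² = 5² + 10² − 2·5·10·cos(60°) = 75, so ZC = 5·√3.
Step 2: By the inverse law of cosines on triangle CZT: cos(∠CZT) = ((5·√3)² + 5² − 10²) / (2·5·√3·5) = 0/86.6 = 0, so ∠CZT = 90°.

Therefore, the measure of angle ∠CZT = 90°.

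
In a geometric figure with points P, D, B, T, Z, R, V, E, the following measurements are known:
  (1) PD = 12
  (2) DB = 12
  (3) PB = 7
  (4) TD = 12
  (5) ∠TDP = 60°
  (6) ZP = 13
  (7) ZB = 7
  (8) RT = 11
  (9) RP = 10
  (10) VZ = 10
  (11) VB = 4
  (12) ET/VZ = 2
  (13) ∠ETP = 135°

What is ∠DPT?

Step 1: By the law of cosines on triangle PDT: PT² = 12² + 12² − 2·12·12·cos(60°) = 144, so PT = 12.
Step 2: By the inverse law of cosines on triangle DPT: cos(∠DPT) = (12² + 12² − 12²) / (2·12·12) = 144/288 = 0.5, so ∠DPT = 60°.

Therefore, the measure of angle ∠DPT = 60°.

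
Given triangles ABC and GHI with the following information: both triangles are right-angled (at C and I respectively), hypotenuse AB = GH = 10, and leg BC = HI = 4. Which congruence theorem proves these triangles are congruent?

Consider the given information: both triangles are right-angled (at C and I respectively), hypotenuse AB = GH = 10, and leg BC = HI = 4
This is not SSS or ASA: SSS requires all three pairs of sides, but we don't have that. ASA requires two angles and the side between them.
The correct criterion is HL. The hypotenuse and one leg of two right triangles are equal (Hypotenuse-Leg).

HL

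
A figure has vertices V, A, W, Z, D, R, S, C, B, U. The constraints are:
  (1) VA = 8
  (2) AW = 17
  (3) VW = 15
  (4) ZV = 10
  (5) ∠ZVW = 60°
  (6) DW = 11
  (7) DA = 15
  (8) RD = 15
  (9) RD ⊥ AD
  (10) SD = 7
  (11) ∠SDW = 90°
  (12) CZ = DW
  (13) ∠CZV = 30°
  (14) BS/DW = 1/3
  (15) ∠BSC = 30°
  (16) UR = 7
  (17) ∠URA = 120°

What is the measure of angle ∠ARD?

Step 1: By the law of cosines on triangle RDA: RA² = 15² + 15² − 2·15·15·cos(90°) = 450, so RA = 15·√2.
Step 2: By the inverse law of cosines on triangle ARD: cos(∠ARD) = ((15·√2)² + 15² − 15²) / (2·15·√2·15) = 450/636.4 = 0.7071, so ∠ARD = 45°.

Therefore, the measure of angle ∠ARD = 45°.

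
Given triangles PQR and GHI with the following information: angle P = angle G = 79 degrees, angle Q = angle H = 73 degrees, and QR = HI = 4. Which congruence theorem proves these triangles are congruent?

The given information matches AAS: Two pairs of corresponding angles and a non-included side are equal (Angle-Angle-Side).

AAS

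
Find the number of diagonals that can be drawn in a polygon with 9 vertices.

Total line segments between 9 vertices = C(9,2) = 36.
Subtract the 9 sides: 36 - 9 = 27 diagonals.

27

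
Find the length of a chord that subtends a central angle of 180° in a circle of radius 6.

Drop a perpendicular from the center to the chord, bisecting both the chord and the central angle.
Each half-chord = r sin(θ/2) = 6 sin(90°).
The full chord = 2 × 6 × sin(90°) = 12.

12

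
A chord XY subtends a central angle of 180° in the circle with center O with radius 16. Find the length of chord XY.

Chord = 2(16) sin(90°) = 32

32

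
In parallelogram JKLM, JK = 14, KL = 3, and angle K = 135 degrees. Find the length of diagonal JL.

Using the law of cosines:
d^2 = 14^2 + 3^2 - 2(14)(3)cos(135 degrees)
d^2 = 196 + 9 - 84*-sqrt(2)/2
d^2 = 42*sqrt(2) + 205
d = sqrt(42*sqrt(2) + 205)

sqrt(42*sqrt(2) + 205)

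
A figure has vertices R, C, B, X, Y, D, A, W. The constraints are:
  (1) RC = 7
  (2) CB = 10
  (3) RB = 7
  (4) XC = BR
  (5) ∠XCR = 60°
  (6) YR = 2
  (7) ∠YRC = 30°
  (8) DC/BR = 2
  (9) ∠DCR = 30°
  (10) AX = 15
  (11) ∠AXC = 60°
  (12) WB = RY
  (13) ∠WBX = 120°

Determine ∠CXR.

From the given relations: XC = BR = 7.
Step 1: By the law of cosines on triangle XCR: XR² = 7² + 7² − 2·7·7·cos(60°) = 49, so XR = 7.
Step 2: By the inverse law of cosines on triangle CXR: cos(∠CXR) = (7² + 7² − 7²) / (2·7·7) = 49/98 = 0.5, so ∠CXR = 60°.

Therefore, the measure of angle ∠CXR = 60°.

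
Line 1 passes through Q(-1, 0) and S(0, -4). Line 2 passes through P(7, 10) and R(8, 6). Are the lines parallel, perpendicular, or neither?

Slope of line 1: m1 = (-4 - 0)/(0 - -1) = -4/1 = -4
Slope of line 2: m2 = (6 - 10)/(8 - 7) = -4/1 = -4
Two lines are parallel if and only if they have equal slopes (or both are vertical).
Here m1 = m2 = -4, confirming the lines are parallel.

Parallel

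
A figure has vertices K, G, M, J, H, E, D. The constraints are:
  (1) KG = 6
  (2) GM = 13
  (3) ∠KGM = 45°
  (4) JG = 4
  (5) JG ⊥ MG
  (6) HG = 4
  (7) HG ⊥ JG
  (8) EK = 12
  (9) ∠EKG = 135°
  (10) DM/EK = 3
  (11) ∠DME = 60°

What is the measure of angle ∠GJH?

Step 1: By the law of cosines on triangle JGH: JH² = 4² + 4² − 2·4·4·cos(90°) = 32, so JH = 4·√2.
Step 2: By the inverse law of cosines on triangle GJH: cos(∠GJH) = (4² + (4·√2)² − 4²) / (2·4·4·√2) = 32/45.25 = 0.7071, so ∠GJH = 45°.

Therefore, the measure of angle ∠GJH = 45°.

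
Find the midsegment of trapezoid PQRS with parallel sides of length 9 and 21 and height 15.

The midsegment of a trapezoid = (base1 + base2) / 2
midsegment = (9 + 21) / 2
midsegment = 30 / 2
midsegment = 15

15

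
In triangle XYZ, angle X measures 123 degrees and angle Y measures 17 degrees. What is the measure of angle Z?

The interior angles sum to 180°: angle Z = 180 - 123 - 17 = 40°.
The triangle is obtuse (angles 123°, 17°, 40°).

40 degrees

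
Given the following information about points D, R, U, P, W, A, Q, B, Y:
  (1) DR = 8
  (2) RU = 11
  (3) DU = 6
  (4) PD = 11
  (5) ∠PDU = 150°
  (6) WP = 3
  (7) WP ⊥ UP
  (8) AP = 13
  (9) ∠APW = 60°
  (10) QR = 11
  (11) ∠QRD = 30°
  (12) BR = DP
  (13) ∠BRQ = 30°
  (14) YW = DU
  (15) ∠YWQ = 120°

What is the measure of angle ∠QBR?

From the given relations: BR = DP = 11.
Step 1: By the law of cosines on triangle BRQ: BQ² = 11² + 11² − 2·11·11·cos(30°) = 32.42, so BQ ≈ 5.69.
Step 2: By the inverse law of cosines on triangle QBR: cos(∠QBR) = (5.69² + 11² − 11²) / (2·5.69·11) = 32.42/125.27 = 0.2588, so ∠QBR = 75°.

Therefore, the measure of angle ∠QBR = 75°.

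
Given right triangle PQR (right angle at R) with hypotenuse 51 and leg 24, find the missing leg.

By the Pythagorean theorem: QR^2 = PQ^2 - PR^2
QR^2 = 51^2 - 24^2 = 2601 - 576 = 2025
QR = sqrt(2025) = 45

45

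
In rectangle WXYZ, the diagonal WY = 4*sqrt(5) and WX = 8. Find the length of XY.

Using the Pythagorean theorem: d^2 = a^2 + b^2
b^2 = d^2 - a^2
b^2 = 80 - 64
b^2 = 16
b = sqrt(16) = 4

4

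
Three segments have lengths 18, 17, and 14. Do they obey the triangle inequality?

For three segments to close into a triangle, no single side can be as long as the other two combined.
The longest side is 18, and 14 + 17 = 31 > 18.
A triangle can be formed.

Yes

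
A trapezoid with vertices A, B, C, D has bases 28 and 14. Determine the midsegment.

The midsegment of a trapezoid = (base1 + base2) / 2
midsegment = (28 + 14) / 2
midsegment = 42 / 2
midsegment = 21

21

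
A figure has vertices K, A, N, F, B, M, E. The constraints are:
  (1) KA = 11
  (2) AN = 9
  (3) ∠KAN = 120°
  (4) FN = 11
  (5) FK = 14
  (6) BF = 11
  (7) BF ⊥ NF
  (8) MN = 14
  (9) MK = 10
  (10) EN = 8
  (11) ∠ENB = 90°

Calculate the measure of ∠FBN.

Step 1: By the law of cosines on triangle BFN: BN² = 11² + 11² − 2·11·11·cos(90°) = 242, so BN = 11·√2.
Step 2: By the inverse law of cosines on triangle FBN: cos(∠FBN) = (11² + (11·√2)² − 11²) / (2·11·11·√2) = 242/342.24 = 0.7071, so ∠FBN = 45°.

Therefore, the measure of angle ∠FBN = 45°.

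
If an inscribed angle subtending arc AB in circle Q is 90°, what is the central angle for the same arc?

By the inscribed angle theorem, the central angle is twice the inscribed angle.
Central angle = 2 × 90° = 180°

180°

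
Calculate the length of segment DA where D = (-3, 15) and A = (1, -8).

The horizontal distance is |1 - -3| = 4 and the vertical distance is |-8 - 15| = 23.
By the Pythagorean theorem, d = sqrt(4^2 + 23^2) = sqrt(545).

sqrt(545)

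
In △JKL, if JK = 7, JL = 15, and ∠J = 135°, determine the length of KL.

When two sides and the included angle are known, the law of cosines gives the third side.
c^2 = a^2 + b^2 - 2ab cos(C) generalizes the Pythagorean theorem to non-right triangles.
Here: KL^2 = 49 + 225 - 210*(-sqrt(2)/2) = 105*sqrt(2) + 274
KL = sqrt(105*sqrt(2) + 274)

sqrt(105*sqrt(2) + 274)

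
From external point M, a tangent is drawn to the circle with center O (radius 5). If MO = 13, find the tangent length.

Let T be the point of tangency. Then OT ⊥ MT (radius ⊥ tangent).
In right triangle OTM: OM² = OT² + MT²
13² = 5² + MT²
MT² = 144, MT = 12

12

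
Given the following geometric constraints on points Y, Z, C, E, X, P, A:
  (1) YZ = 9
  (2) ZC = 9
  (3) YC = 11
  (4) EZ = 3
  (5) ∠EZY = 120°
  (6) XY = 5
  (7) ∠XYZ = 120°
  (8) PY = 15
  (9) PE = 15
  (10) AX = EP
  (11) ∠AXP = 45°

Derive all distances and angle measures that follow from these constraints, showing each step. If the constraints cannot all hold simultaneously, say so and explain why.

The constraints are consistent.

From the given relations:
  AX = EP = 15

Step 1: From YZ = 9, ZE = 3, and ∠YZE = 120°, by the law of cosines:
  YE² = YZ² + ZE² - 2·YZ·ZE·cos(120°) = 81 + 9 + 27 = 117
  YE = 3·√13

Step 2: From ZY = 9, YX = 5, and ∠ZYX = 120°, by the law of cosines:
  ZX² = ZY² + YX² - 2·ZY·YX·cos(120°) = 81 + 25 + 45 = 151
  ZX = √151

Step 3: From YC = 11, YZ = 9, CZ = 9, by the inverse law of cosines:
  cos(∠CYZ) = (YC² + YZ² - CZ²) / (2·YC·YZ)
  ∠CYZ = 52.33°

Step 4: From ZC = 9, ZY = 9, CY = 11, by the inverse law of cosines:
  cos(∠CZY) = (ZC² + ZY² - CY²) / (2·ZC·ZY)
  ∠CZY = 75.34°

Step 5: From CY = 11, CZ = 9, YZ = 9, by the inverse law of cosines:
  cos(∠YCZ) = (CY² + CZ² - YZ²) / (2·CY·CZ)
  ∠YCZ = 52.33°

Step 6: From YE = 3·√13, YP = 15, EP = 15, by the inverse law of cosines:
  cos(∠EYP) = (YE² + YP² - EP²) / (2·YE·YP)
  ∠EYP = 68.87°

Step 7: From YE = 3·√13, YZ = 9, EZ = 3, by the inverse law of cosines:
  cos(∠EYZ) = (YE² + YZ² - EZ²) / (2·YE·YZ)
  ∠EYZ = 13.9°

Step 8: From ZX = √151, ZY = 9, XY = 5, by the inverse law of cosines:
  cos(∠XZY) = (ZX² + ZY² - XY²) / (2·ZX·ZY)
  ∠XZY = 20.63°

Step 9: From EP = 15, EY = 3·√13, PY = 15, by the inverse law of cosines:
  cos(∠PEY) = (EP² + EY² - PY²) / (2·EP·EY)
  ∠PEY = 68.87°

Step 10: From EY = 3·√13, EZ = 3, YZ = 9, by the inverse law of cosines:
  cos(∠YEZ) = (EY² + EZ² - YZ²) / (2·EY·EZ)
  ∠YEZ = 46.1°

Step 11: From XY = 5, XZ = √151, YZ = 9, by the inverse law of cosines:
  cos(∠YXZ) = (XY² + XZ² - YZ²) / (2·XY·XZ)
  ∠YXZ = 39.37°

Step 12: From PE = 15, PY = 15, EY = 3·√13, by the inverse law of cosines:
  cos(∠EPY) = (PE² + PY² - EY²) / (2·PE·PY)
  ∠EPY = 42.27°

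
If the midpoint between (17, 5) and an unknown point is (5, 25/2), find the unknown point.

Using the midpoint formula: M = ((x1 + x2)/2, (y1 + y2)/2)
We know M = (5, 25/2) and M = (17, 5)
For x: 5 = (17 + x2)/2, so x2 = 2*5 - 17 = -7
For y: 25/2 = (5 + y2)/2, so y2 = 2*25/2 - 5 = 20
J = (-7, 20)

(-7, 20)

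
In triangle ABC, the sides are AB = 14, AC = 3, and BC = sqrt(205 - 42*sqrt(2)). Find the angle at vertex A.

When all three sides of a triangle are known, the law of cosines can be rearranged to find any angle.
cos(C) = (a² + b² - c²) / (2ab) gives cos(A) = sqrt(2)/2.
Taking the inverse cosine: A = 45°.

45°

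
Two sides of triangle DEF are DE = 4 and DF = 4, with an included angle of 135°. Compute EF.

By the law of cosines: EF^2 = DE^2 + DF^2 - 2*DE*DF*cos(D)
EF^2 = 4^2 + 4^2 - 2*4*4*cos(135°)
EF^2 = 16 + 16 - 32*(-sqrt(2)/2)
EF^2 = 16*sqrt(2) + 32
EF = 4*sqrt(sqrt(2) + 2)

4*sqrt(sqrt(2) + 2)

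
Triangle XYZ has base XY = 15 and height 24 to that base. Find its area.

Area = (1/2)(15)(24) = 180

180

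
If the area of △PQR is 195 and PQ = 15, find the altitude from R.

Rearranging the area formula Area = (1/2) * base * height:
height = 2 * Area / base = 2 * 195 / 15 = 26.

26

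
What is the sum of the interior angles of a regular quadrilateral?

The sum of interior angles of an n-sided polygon is (n - 2) * 180.
For n = 4: (4 - 2) * 180 = 2 * 180 = 360 degrees.

360 degrees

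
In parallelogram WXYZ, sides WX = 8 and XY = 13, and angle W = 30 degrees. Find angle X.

Opposite sides of a parallelogram are parallel, so consecutive angles form co-interior angles on a transversal.
Co-interior angles sum to 180°, giving angle X = 180 - 30 = 150 degrees.

150 degrees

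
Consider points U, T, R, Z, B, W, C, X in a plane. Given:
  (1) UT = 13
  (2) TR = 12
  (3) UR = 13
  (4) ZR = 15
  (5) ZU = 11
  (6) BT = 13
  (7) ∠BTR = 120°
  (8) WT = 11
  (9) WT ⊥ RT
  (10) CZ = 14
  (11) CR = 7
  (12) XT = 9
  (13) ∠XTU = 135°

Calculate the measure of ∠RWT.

Step 1: By the law of cosines on triangle WTR: WR² = 11² + 12² − 2·11·12·cos(90°) = 265, so WR ≈ 16.28.
Step 2: By the inverse law of cosines on triangle RWT: cos(∠RWT) = (16.28² + 11² − 12²) / (2·16.28·11) = 242/358.13 = 0.6757, so ∠RWT = 47.49°.

Therefore, the measure of angle ∠RWT = 47.49°.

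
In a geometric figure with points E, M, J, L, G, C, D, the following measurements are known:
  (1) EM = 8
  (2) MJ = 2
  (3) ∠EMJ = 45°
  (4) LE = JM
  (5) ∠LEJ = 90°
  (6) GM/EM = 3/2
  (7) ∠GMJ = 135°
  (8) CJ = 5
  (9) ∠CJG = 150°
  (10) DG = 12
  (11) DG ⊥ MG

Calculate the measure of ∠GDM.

From the given relations: GM = 3/2·EM = 3/2·8 = 12.
Step 1: By the law of cosines on triangle DGM: DM² = 12² + 12² − 2·12·12·cos(90°) = 288, so DM = 12·√2.
Step 2: By the inverse law of cosines on triangle GDM: cos(∠GDM) = (12² + (12·√2)² − 12²) / (2·12·12·√2) = 288/407.29 = 0.7071, so ∠GDM = 45°.

Therefore, the measure of angle ∠GDM = 45°.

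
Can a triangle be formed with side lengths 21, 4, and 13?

Check the triangle inequality: 4 + 13 = 17 ≤ 21.
Since the sum of two sides does not exceed the third, no triangle can be formed.

No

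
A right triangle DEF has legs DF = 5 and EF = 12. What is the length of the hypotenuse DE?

DE = sqrt(5^2 + 12^2) = sqrt(169) = 13

13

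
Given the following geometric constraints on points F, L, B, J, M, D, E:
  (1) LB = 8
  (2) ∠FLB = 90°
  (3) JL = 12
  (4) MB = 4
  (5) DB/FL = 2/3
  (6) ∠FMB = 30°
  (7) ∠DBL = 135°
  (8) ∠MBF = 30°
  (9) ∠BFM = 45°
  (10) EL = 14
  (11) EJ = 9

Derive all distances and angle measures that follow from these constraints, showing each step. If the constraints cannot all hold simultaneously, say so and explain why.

These constraints are not satisfiable: (6), (8) and (9) are the three interior angles of triangle FMB, which must sum to 180°, but 30° + 30° + 45° = 105°. No planar figure meets all of them, so nothing further can be derived.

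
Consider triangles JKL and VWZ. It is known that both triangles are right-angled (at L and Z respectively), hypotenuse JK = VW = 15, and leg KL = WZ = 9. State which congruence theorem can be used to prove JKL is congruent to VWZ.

The given information provides:
both triangles are right-angled (at L and Z respectively), hypotenuse JK = VW = 15, and leg KL = WZ = 9
This matches the HL congruence theorem.
The hypotenuse and one leg of two right triangles are equal (Hypotenuse-Leg).

HL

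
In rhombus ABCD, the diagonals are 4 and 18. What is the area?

Area of a rhombus = (d1 * d2) / 2
Area = (4 * 18) / 2
Area = 72 / 2
Area = 36

36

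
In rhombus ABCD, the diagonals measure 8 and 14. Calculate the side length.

In a rhombus, the diagonals bisect each other perpendicularly, creating four congruent right triangles.
Each triangle has legs 4 (half of 8) and 7 (half of 14).
The hypotenuse of each right triangle is a side of the rhombus:
side = sqrt(4^2 + 7^2) = sqrt(65)

sqrt(65)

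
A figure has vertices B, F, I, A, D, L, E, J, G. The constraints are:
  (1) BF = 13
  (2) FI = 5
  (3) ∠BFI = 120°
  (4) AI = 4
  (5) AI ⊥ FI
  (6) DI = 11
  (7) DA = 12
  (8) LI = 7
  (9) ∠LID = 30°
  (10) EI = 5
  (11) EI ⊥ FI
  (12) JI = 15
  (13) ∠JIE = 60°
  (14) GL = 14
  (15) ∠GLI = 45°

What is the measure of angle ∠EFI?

Step 1: By the law of cosines on triangle FIE: FE² = 5² + 5² − 2·5·5·cos(90°) = 50, so FE = 5·√2.
Step 2: By the inverse law of cosines on triangle EFI: cos(∠EFI) = ((5·√2)² + 5² − 5²) / (2·5·√2·5) = 50/70.71 = 0.7071, so ∠EFI = 45°.

Therefore, the measure of angle ∠EFI = 45°.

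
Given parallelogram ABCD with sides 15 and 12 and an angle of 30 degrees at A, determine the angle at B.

Opposite sides of a parallelogram are parallel, so consecutive angles form co-interior angles on a transversal.
Co-interior angles sum to 180°, giving angle B = 180 - 30 = 150 degrees.

150 degrees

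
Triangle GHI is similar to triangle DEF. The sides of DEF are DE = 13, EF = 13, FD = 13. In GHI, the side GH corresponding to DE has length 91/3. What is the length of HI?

Since the triangles are similar, the ratio of corresponding sides is constant.
Scale factor k = GH / DE = 91/3 / 13 = 7/3
HI = k * EF = 7/3 * 13 = 91/3

91/3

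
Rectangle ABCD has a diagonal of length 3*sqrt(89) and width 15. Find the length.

The diagonal of a rectangle forms a right triangle with the two sides.
Rearranging the Pythagorean theorem: missing side = sqrt(d^2 - known^2).
= sqrt(801 - 225) = sqrt(576) = 24.

24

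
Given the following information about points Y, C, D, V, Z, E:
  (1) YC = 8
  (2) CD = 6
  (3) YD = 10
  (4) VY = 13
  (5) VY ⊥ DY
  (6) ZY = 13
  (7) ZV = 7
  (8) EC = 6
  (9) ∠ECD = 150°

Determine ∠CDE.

Step 1: By the law of cosines on triangle DCE: DE² = 6² + 6² − 2·6·6·cos(150°) = 134.35, so DE ≈ 11.59.
Step 2: By the inverse law of cosines on triangle CDE: cos(∠CDE) = (6² + 11.59² − 6²) / (2·6·11.59) = 134.35/139.09 = 0.9659, so ∠CDE = 15°.

Therefore, the measure of angle ∠CDE = 15°.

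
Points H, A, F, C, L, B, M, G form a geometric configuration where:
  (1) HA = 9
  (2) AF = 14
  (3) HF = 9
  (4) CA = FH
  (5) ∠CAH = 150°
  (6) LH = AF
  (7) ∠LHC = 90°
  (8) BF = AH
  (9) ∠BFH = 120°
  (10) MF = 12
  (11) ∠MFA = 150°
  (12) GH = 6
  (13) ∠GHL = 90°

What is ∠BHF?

From the given relations: BF = AH = 9.
Step 1: By the law of cosines on triangle HFB: HB² = 9² + 9² − 2·9·9·cos(120°) = 243, so HB = 9·√3.
Step 2: By the inverse law of cosines on triangle BHF: cos(∠BHF) = ((9·√3)² + 9² − 9²) / (2·9·√3·9) = 243/280.59 = 0.866, so ∠BHF = 30°.

Therefore, the measure of angle ∠BHF = 30°.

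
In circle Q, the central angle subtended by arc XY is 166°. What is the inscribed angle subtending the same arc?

Inscribed angle = 166° / 2 = 83° (inscribed angle theorem).

83°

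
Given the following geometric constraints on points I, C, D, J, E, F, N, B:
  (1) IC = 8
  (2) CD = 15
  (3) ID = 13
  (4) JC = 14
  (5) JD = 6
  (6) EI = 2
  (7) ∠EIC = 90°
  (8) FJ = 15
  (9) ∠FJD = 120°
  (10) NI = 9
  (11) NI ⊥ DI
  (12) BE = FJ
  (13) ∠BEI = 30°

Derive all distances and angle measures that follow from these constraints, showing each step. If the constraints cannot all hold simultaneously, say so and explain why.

The constraints are consistent.

From the given relations:
  BE = FJ = 15

Step 1: From IE = 2, EB = 15, and ∠IEB = 30°, by the law of cosines:
  IB² = IE² + EB² - 2·IE·EB·cos(30°) = 4 + 225 - 51.96 = 177
  IB ≈ 13.31

Step 2: From CI = 8, IE = 2, and ∠CIE = 90°, by the law of cosines:
  CE² = CI² + IE² - 2·CI·IE·cos(90°) = 64 + 4 - 0 = 68
  CE = 2·√17

Step 3: From DJ = 6, JF = 15, and ∠DJF = 120°, by the law of cosines:
  DF² = DJ² + JF² - 2·DJ·JF·cos(120°) = 36 + 225 + 90 = 351
  DF = 3·√39

Step 4: From DI = 13, IN = 9, and ∠DIN = 90°, by the law of cosines:
  DN² = DI² + IN² - 2·DI·IN·cos(90°) = 169 + 81 - 0 = 250
  DN = 5·√10

Step 5: From IC = 8, ID = 13, CD = 15, by the inverse law of cosines:
  cos(∠CID) = (IC² + ID² - CD²) / (2·IC·ID)
  ∠CID = 87.8°

Step 6: From CD = 15, CI = 8, DI = 13, by the inverse law of cosines:
  cos(∠DCI) = (CD² + CI² - DI²) / (2·CD·CI)
  ∠DCI = 60°

Step 7: From CD = 15, CJ = 14, DJ = 6, by the inverse law of cosines:
  cos(∠DCJ) = (CD² + CJ² - DJ²) / (2·CD·CJ)
  ∠DCJ = 23.56°

Step 8: From DC = 15, DI = 13, CI = 8, by the inverse law of cosines:
  cos(∠CDI) = (DC² + DI² - CI²) / (2·DC·DI)
  ∠CDI = 32.2°

Step 9: From DC = 15, DJ = 6, CJ = 14, by the inverse law of cosines:
  cos(∠CDJ) = (DC² + DJ² - CJ²) / (2·DC·DJ)
  ∠CDJ = 68.83°

Step 10: From JC = 14, JD = 6, CD = 15, by the inverse law of cosines:
  cos(∠CJD) = (JC² + JD² - CD²) / (2·JC·JD)
  ∠CJD = 87.61°

Step 11: From IB = 13.31, IE = 2, BE = 15, by the inverse law of cosines:
  cos(∠BIE) = (IB² + IE² - BE²) / (2·IB·IE)
  ∠BIE = 145.69°

Step 12: From CE = 2·√17, CI = 8, EI = 2, by the inverse law of cosines:
  cos(∠ECI) = (CE² + CI² - EI²) / (2·CE·CI)
  ∠ECI = 14.04°

Step 13: From DF = 3·√39, DJ = 6, FJ = 15, by the inverse law of cosines:
  cos(∠FDJ) = (DF² + DJ² - FJ²) / (2·DF·DJ)
  ∠FDJ = 43.9°

Step 14: From DI = 13, DN = 5·√10, IN = 9, by the inverse law of cosines:
  cos(∠IDN) = (DI² + DN² - IN²) / (2·DI·DN)
  ∠IDN = 34.7°

Step 15: From EC = 2·√17, EI = 2, CI = 8, by the inverse law of cosines:
  cos(∠CEI) = (EC² + EI² - CI²) / (2·EC·EI)
  ∠CEI = 75.96°

Step 16: From FD = 3·√39, FJ = 15, DJ = 6, by the inverse law of cosines:
  cos(∠DFJ) = (FD² + FJ² - DJ²) / (2·FD·FJ)
  ∠DFJ = 16.1°

Step 17: From ND = 5·√10, NI = 9, DI = 13, by the inverse law of cosines:
  cos(∠DNI) = (ND² + NI² - DI²) / (2·ND·NI)
  ∠DNI = 55.3°

Step 18: From BE = 15, BI = 13.31, EI = 2, by the inverse law of cosines:
  cos(∠EBI) = (BE² + BI² - EI²) / (2·BE·BI)
  ∠EBI = 4.31°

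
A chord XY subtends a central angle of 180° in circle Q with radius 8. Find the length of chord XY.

Chord length = 2r sin(θ/2)
= 2 × 8 × sin(180°/2)
= 2 × 8 × sin(90°)
= 16

16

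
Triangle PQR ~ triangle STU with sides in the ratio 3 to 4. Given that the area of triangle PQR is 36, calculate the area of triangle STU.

For similar figures, the area ratio equals the square of the side ratio.
Side ratio (PQR to STU) = 3:4, so area ratio = 3^2:4^2 = 9:16.
If the area of PQR is 36, then the area of STU = 36 * (16/9) = 64.

64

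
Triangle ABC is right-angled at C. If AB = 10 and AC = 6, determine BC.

BC = sqrt(10^2 - 6^2) = sqrt(64) = 8

8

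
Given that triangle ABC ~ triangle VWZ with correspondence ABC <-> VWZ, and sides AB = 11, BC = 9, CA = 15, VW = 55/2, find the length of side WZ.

Similar triangles have proportional sides. Setting up the proportion:
VW / AB = WZ / BC
55/2 / 11 = WZ / 9
WZ = 9 * 55/2 / 11 = 45/2.

45/2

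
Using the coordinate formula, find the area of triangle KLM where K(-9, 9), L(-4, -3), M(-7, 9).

Shoelace: Area = (1/2)|-9(-3-9) + -4(9-9) + -7(9--3)| = (1/2)(24) = 12

12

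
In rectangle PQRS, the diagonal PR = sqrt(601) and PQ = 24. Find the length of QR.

The diagonal of a rectangle forms a right triangle with the two sides.
Rearranging the Pythagorean theorem: missing side = sqrt(d^2 - known^2).
= sqrt(601 - 576) = sqrt(25) = 5.

5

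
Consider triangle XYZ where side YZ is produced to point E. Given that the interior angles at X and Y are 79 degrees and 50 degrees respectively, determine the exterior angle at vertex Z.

Exterior angle = 79 + 50 = 129 degrees (exterior angle theorem).

129 degrees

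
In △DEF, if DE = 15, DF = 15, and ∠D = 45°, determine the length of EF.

By the law of cosines: EF^2 = DE^2 + DF^2 - 2*DE*DF*cos(D)
EF^2 = 15^2 + 15^2 - 2*15*15*cos(45°)
EF^2 = 225 + 225 - 450*(sqrt(2)/2)
EF^2 = 450 - 225*sqrt(2)
EF = 15*sqrt(2 - sqrt(2))

15*sqrt(2 - sqrt(2))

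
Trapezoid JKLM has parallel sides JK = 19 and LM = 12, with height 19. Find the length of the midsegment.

midsegment = (19 + 12) / 2 = 31 / 2 = 31/2

31/2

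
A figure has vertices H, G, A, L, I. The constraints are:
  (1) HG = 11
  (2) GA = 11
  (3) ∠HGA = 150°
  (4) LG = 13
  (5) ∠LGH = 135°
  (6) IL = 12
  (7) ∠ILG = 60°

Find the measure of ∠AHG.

Step 1: By the law of cosines on triangle HGA: HA² = 11² + 11² − 2·11·11·cos(150°) = 451.58, so HA ≈ 21.25.
Step 2: By the inverse law of cosines on triangle AHG: cos(∠AHG) = (21.25² + 11² − 11²) / (2·21.25·11) = 451.58/467.51 = 0.9659, so ∠AHG = 15°.

Therefore, the measure of angle ∠AHG = 15°.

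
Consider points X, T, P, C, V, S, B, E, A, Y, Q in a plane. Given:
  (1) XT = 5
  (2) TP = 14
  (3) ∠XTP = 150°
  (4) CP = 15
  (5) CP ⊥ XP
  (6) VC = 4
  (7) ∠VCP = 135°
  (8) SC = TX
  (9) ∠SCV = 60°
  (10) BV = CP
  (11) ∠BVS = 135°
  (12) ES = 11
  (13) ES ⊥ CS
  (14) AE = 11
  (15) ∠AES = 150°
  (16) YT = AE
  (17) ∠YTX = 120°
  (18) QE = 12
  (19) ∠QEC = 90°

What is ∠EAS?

Step 1: By the law of cosines on triangle AES: AS² = 11² + 11² − 2·11·11·cos(150°) = 451.58, so AS ≈ 21.25.
Step 2: By the inverse law of cosines on triangle EAS: cos(∠EAS) = (11² + 21.25² − 11²) / (2·11·21.25) = 451.58/467.51 = 0.9659, so ∠EAS = 15°.

Therefore, the measure of angle ∠EAS = 15°.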